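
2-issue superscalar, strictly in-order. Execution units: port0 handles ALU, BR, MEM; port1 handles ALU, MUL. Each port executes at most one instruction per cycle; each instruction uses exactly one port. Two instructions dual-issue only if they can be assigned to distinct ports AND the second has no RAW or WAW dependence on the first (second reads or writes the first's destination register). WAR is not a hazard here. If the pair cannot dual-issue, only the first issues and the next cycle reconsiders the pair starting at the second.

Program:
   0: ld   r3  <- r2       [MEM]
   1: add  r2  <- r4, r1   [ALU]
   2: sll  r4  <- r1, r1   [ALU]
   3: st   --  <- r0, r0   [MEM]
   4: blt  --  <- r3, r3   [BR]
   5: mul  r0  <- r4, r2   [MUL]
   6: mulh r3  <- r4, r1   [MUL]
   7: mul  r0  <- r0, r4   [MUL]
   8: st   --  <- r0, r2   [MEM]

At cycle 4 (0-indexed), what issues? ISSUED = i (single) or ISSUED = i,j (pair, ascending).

ISSUED = 7

  cy0 -> i0/i1 (ld;add) dual
  cy1 -> i2/i3 (sll;st) dual
  cy2 -> i4/i5 (blt;mul) dual
  cy3 -> i6 (mulh) no-port MUL/MUL
  cy4 -> i7 (mul) RAW r0
  cy5 -> i8 (st) tail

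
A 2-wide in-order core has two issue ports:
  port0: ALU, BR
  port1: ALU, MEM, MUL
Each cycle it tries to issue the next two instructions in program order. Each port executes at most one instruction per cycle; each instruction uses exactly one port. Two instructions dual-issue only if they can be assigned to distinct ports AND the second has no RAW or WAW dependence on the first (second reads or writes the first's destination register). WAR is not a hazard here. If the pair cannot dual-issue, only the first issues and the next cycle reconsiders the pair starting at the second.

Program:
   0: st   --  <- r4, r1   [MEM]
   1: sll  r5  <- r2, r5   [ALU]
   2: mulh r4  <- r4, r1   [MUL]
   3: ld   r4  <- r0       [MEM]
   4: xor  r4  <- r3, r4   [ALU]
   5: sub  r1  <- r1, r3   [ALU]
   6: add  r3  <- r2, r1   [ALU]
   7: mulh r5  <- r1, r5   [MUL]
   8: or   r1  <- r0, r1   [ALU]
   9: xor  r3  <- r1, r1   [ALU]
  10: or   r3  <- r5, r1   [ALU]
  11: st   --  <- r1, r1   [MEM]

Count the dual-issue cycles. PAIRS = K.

#0 head=0: st.MEM;sll.ALU i0,i1 pair
#1 head=2: mulh.MUL i2 no-port MUL/MEM
#2 head=3: ld.MEM i3 RAW+WAW r4
#3 head=4: xor.ALU;sub.ALU i4,i5 pair
#4 head=6: add.ALU;mulh.MUL i6,i7 pair
#5 head=8: or.ALU i8 RAW r1
#6 head=9: xor.ALU i9 WAW r3
#7 head=10: or.ALU;st.MEM i10,i11 pair

PAIRS = 4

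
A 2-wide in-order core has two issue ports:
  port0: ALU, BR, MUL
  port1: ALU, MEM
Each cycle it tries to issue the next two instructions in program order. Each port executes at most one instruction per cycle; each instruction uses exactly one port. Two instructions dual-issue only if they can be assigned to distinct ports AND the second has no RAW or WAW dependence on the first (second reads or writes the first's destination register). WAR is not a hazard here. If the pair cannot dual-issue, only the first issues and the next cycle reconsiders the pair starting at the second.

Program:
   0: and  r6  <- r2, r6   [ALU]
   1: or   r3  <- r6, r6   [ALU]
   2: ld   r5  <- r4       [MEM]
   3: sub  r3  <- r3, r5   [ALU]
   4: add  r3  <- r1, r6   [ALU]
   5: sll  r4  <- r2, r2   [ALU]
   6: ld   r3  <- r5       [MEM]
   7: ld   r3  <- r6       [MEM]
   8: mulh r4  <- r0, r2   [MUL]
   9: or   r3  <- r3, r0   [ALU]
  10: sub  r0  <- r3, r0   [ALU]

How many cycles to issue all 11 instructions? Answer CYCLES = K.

CYCLES = 8

c0: i0 and.ALU  RAW r6
c1: i1,i2 or.ALU/ld.MEM  2-wide
c2: i3 sub.ALU  WAW r3
c3: i4,i5 add.ALU/sll.ALU  2-wide
c4: i6 ld.MEM  no-port MEM/MEM
c5: i7,i8 ld.MEM/mulh.MUL  2-wide
c6: i9 or.ALU  RAW r3
c7: i10 sub.ALU  tail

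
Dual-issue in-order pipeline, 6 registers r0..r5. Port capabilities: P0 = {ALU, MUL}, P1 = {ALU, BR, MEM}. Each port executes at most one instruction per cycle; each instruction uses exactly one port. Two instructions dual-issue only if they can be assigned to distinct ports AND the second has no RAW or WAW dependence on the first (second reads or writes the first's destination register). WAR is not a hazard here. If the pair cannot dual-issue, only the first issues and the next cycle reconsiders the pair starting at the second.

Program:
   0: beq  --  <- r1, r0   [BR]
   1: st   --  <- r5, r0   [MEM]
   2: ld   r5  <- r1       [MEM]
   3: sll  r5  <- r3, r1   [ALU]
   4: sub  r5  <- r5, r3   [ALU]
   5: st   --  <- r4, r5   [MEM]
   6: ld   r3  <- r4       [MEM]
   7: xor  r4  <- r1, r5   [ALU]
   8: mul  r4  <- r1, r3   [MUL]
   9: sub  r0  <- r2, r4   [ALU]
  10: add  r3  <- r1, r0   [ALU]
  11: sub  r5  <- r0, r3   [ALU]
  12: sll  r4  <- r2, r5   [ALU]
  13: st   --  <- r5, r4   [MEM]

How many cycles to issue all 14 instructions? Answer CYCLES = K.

CYCLES = 13

[0] i0  beq  -- no-port BR/MEM
[1] i1  st  -- no-port MEM/MEM
[2] i2  ld  -- WAW r5
[3] i3  sll  -- RAW+WAW r5
[4] i4  sub  -- RAW r5
[5] i5  st  -- no-port MEM/MEM
[6] i6,i7  ld/xor  -- dual
[7] i8  mul  -- RAW r4
[8] i9  sub  -- RAW r0
[9] i10  add  -- RAW r3
[10] i11  sub  -- RAW r5
[11] i12  sll  -- RAW r4
[12] i13  st  -- tail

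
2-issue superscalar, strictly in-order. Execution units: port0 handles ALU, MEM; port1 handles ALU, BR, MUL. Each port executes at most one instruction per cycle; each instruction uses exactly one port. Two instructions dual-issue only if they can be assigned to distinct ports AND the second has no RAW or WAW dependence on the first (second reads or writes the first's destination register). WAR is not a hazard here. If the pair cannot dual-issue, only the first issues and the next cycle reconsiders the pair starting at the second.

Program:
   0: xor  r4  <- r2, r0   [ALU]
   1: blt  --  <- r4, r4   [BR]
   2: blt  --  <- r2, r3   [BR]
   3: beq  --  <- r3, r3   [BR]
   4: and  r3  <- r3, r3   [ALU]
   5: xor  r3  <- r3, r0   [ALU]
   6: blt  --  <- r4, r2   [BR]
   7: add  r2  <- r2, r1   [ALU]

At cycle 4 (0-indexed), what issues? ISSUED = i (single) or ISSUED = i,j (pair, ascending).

[0] i0  xor  -- RAW r4
[1] i1  blt  -- no-port BR/BR
[2] i2  blt  -- no-port BR/BR
[3] i3/i4  beq/and  -- pair
[4] i5/i6  xor/blt  -- pair
[5] i7  add  -- tail

ISSUED = 5,6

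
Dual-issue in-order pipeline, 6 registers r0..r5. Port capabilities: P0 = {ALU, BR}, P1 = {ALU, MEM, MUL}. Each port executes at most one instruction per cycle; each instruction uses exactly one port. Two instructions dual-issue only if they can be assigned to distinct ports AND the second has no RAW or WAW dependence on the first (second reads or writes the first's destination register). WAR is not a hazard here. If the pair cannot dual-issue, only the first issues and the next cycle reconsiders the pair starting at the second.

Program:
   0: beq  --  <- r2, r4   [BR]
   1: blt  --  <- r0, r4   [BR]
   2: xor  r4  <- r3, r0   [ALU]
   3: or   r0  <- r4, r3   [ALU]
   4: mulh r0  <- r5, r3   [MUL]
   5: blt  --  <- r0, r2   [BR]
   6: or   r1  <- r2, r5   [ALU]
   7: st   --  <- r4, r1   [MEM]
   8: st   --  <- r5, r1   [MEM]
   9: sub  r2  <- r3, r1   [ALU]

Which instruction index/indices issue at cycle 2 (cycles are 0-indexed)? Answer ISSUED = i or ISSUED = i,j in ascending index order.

c0: i0 beq.BR  no-port BR/BR
c1: i1+i2 blt.BR/xor.ALU  dual
c2: i3 or.ALU  WAW r0
c3: i4 mulh.MUL  RAW r0
c4: i5+i6 blt.BR/or.ALU  dual
c5: i7 st.MEM  no-port MEM/MEM
c6: i8+i9 st.MEM/sub.ALU  dual

ISSUED = 3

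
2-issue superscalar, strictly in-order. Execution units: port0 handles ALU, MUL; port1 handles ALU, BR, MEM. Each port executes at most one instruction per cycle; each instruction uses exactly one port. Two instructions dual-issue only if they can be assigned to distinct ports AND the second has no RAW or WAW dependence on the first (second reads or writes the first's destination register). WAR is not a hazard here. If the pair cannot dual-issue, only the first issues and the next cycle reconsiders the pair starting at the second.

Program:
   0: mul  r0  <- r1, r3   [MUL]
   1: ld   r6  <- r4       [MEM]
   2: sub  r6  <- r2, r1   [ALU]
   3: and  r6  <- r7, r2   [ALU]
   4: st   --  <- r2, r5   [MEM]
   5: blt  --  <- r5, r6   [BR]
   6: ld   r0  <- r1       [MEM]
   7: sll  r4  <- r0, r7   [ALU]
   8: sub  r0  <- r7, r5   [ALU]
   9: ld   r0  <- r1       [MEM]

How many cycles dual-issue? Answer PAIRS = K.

PAIRS = 3

#0 head=0: mul.MUL/ld.MEM i0/i1 dual
#1 head=2: sub.ALU i2 WAW r6
#2 head=3: and.ALU/st.MEM i3/i4 dual
#3 head=5: blt.BR i5 no-port BR/MEM
#4 head=6: ld.MEM i6 RAW r0
#5 head=7: sll.ALU/sub.ALU i7/i8 dual
#6 head=9: ld.MEM i9 tail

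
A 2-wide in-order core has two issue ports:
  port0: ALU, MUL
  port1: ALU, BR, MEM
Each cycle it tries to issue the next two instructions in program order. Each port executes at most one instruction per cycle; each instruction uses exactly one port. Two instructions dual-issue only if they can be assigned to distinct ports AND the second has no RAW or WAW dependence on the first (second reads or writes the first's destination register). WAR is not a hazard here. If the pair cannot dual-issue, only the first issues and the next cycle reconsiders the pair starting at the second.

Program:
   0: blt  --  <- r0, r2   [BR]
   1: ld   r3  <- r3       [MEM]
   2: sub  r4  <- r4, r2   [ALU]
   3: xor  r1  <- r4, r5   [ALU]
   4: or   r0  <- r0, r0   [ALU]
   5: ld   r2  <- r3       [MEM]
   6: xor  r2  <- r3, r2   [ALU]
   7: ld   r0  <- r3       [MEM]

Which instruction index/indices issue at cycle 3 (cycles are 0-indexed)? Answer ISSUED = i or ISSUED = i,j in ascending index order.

#0 head=0: blt i0 no-port BR/MEM
#1 head=1: ld sub i1&i2 2-wide
#2 head=3: xor or i3&i4 2-wide
#3 head=5: ld i5 RAW+WAW r2
#4 head=6: xor ld i6&i7 2-wide

ISSUED = 5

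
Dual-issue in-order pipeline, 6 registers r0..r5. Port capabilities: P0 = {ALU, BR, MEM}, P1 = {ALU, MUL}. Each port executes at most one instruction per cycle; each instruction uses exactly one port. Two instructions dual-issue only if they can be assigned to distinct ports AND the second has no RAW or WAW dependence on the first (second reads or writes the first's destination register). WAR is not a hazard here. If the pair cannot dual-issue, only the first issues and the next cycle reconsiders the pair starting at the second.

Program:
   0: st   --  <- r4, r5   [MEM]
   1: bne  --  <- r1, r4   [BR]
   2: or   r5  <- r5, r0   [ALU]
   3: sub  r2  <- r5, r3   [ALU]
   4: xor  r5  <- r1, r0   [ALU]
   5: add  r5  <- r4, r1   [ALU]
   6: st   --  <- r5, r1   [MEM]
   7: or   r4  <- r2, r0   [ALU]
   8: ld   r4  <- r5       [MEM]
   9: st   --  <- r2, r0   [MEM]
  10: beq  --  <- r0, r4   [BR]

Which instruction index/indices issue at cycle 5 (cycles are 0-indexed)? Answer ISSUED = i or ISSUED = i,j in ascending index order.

[0] i0  st.MEM  -- no-port MEM/BR
[1] i1+i2  bne.BR+or.ALU  -- 2-wide
[2] i3+i4  sub.ALU+xor.ALU  -- 2-wide
[3] i5  add.ALU  -- RAW r5
[4] i6+i7  st.MEM+or.ALU  -- 2-wide
[5] i8  ld.MEM  -- no-port MEM/MEM
[6] i9  st.MEM  -- no-port MEM/BR
[7] i10  beq.BR  -- tail

ISSUED = 8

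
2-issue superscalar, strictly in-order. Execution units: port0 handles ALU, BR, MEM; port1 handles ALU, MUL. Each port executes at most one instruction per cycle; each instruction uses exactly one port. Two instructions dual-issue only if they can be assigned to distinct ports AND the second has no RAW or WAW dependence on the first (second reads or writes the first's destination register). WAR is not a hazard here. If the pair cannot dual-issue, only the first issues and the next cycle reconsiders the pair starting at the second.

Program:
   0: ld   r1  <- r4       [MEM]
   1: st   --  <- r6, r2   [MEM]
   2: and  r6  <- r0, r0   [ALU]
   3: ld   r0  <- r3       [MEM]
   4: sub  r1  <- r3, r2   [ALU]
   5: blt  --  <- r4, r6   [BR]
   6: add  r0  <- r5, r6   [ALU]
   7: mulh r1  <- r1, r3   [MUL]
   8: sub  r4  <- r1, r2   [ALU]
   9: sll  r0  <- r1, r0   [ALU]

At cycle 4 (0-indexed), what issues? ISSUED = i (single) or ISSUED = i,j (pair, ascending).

ISSUED = 7

c0: i0 ld.MEM  no-port MEM/MEM
c1: i1,i2 st.MEM+and.ALU  pair
c2: i3,i4 ld.MEM+sub.ALU  pair
c3: i5,i6 blt.BR+add.ALU  pair
c4: i7 mulh.MUL  RAW r1
c5: i8,i9 sub.ALU+sll.ALU  pair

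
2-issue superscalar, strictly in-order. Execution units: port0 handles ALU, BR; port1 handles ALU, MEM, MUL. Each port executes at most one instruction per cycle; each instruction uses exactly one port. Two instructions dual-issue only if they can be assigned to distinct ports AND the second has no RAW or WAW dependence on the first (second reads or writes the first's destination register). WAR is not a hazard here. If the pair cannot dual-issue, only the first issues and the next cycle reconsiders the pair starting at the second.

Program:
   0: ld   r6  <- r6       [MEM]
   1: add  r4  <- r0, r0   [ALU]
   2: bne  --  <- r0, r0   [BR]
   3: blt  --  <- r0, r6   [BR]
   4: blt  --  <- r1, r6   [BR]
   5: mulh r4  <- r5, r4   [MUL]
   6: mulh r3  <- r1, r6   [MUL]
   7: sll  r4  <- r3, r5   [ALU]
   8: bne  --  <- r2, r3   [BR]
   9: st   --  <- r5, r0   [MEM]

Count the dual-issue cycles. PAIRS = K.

t=0 i0+i1:ld;add ; 2-wide
t=1 i2:bne ; no-port BR/BR
t=2 i3:blt ; no-port BR/BR
t=3 i4+i5:blt;mulh ; 2-wide
t=4 i6:mulh ; RAW r3
t=5 i7+i8:sll;bne ; 2-wide
t=6 i9:st ; tail

PAIRS = 3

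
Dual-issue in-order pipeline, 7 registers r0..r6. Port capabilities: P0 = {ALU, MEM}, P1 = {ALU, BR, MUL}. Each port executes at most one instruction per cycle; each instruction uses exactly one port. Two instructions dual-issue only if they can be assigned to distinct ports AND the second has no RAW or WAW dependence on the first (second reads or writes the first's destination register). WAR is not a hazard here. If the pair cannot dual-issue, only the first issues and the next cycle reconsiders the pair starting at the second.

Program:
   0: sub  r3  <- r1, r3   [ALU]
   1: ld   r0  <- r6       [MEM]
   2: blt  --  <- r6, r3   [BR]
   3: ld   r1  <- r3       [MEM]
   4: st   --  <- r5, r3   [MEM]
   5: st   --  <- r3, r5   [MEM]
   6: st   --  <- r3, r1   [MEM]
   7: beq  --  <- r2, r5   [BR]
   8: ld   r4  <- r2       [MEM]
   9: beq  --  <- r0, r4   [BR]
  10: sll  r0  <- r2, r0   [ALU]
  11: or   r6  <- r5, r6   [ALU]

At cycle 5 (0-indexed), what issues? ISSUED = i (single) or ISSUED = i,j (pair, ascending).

0. sub.ALU+ld.MEM @i0/i1  | pair
1. blt.BR+ld.MEM @i2/i3  | pair
2. st.MEM @i4  | no-port MEM/MEM
3. st.MEM @i5  | no-port MEM/MEM
4. st.MEM+beq.BR @i6/i7  | pair
5. ld.MEM @i8  | RAW r4
6. beq.BR+sll.ALU @i9/i10  | pair
7. or.ALU @i11  | tail

ISSUED = 8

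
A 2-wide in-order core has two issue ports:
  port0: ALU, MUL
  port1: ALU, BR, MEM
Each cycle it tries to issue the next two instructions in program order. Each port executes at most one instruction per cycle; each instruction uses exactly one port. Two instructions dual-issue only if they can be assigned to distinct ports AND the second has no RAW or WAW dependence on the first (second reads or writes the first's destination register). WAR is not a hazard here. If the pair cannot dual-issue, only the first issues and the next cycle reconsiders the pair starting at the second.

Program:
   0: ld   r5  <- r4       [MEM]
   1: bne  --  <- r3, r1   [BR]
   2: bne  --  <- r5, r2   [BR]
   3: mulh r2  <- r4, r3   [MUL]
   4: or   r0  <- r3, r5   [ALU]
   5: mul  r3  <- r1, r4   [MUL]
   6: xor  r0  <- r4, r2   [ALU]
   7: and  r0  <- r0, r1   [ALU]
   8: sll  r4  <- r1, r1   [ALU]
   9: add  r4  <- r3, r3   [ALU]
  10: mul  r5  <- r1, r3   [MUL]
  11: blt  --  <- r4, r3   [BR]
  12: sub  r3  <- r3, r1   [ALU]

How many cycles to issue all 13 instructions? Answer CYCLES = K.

CYCLES = 8

0. ld.MEM @i0  | no-port MEM/BR
1. bne.BR @i1  | no-port BR/BR
2. bne.BR;mulh.MUL @i2&i3  | pair
3. or.ALU;mul.MUL @i4&i5  | pair
4. xor.ALU @i6  | RAW+WAW r0
5. and.ALU;sll.ALU @i7&i8  | pair
6. add.ALU;mul.MUL @i9&i10  | pair
7. blt.BR;sub.ALU @i11&i12  | pair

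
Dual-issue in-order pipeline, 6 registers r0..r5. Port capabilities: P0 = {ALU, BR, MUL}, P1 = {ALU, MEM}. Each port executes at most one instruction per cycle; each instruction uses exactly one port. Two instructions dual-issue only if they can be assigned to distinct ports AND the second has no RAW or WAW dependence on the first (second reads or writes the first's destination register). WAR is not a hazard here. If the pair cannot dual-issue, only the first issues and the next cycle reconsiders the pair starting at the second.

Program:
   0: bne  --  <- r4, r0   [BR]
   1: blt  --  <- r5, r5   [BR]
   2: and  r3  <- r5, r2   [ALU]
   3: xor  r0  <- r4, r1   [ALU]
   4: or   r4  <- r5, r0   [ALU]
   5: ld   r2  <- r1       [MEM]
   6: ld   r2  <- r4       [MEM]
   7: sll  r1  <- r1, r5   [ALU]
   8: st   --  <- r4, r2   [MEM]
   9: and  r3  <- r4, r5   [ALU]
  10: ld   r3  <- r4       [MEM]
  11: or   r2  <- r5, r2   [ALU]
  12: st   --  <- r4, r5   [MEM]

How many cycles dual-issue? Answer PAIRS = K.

  cy0 -> i0 (bne) no-port BR/BR
  cy1 -> i1+i2 (blt and) pair
  cy2 -> i3 (xor) RAW r0
  cy3 -> i4+i5 (or ld) pair
  cy4 -> i6+i7 (ld sll) pair
  cy5 -> i8+i9 (st and) pair
  cy6 -> i10+i11 (ld or) pair
  cy7 -> i12 (st) tail

PAIRS = 5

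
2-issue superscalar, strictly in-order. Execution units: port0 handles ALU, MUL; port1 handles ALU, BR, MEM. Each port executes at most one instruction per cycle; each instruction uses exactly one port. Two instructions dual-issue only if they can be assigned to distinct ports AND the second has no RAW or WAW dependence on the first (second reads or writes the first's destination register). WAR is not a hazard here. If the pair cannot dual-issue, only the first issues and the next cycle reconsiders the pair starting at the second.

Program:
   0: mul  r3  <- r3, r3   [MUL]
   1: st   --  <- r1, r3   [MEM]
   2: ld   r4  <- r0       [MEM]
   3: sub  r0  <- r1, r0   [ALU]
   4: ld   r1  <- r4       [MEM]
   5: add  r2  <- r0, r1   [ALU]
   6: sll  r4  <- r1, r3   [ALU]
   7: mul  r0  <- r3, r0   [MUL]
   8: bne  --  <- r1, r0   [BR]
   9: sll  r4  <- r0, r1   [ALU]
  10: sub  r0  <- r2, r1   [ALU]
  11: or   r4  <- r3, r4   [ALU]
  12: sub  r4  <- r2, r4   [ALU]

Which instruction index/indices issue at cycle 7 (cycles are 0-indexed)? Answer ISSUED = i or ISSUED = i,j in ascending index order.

0. mul @i0  | RAW r3
1. st @i1  | no-port MEM/MEM
2. ld/sub @i2/i3  | 2-wide
3. ld @i4  | RAW r1
4. add/sll @i5/i6  | 2-wide
5. mul @i7  | RAW r0
6. bne/sll @i8/i9  | 2-wide
7. sub/or @i10/i11  | 2-wide
8. sub @i12  | tail

ISSUED = 10,11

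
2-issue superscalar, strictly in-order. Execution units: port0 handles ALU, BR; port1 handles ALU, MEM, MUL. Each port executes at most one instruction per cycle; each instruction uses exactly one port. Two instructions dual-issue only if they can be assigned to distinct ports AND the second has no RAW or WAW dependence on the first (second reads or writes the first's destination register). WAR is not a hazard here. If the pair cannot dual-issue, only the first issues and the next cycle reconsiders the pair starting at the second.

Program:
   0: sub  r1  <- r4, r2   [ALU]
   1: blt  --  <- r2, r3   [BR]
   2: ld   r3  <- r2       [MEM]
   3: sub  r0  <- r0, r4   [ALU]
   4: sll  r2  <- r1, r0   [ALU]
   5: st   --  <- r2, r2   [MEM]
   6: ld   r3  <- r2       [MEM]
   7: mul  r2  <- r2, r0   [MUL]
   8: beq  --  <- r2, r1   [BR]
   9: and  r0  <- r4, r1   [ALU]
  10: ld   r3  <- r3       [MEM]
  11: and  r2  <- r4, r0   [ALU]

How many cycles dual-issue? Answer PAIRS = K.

0. sub.ALU;blt.BR @i0+i1  | 2-wide
1. ld.MEM;sub.ALU @i2+i3  | 2-wide
2. sll.ALU @i4  | RAW r2
3. st.MEM @i5  | no-port MEM/MEM
4. ld.MEM @i6  | no-port MEM/MUL
5. mul.MUL @i7  | RAW r2
6. beq.BR;and.ALU @i8+i9  | 2-wide
7. ld.MEM;and.ALU @i10+i11  | 2-wide

PAIRS = 4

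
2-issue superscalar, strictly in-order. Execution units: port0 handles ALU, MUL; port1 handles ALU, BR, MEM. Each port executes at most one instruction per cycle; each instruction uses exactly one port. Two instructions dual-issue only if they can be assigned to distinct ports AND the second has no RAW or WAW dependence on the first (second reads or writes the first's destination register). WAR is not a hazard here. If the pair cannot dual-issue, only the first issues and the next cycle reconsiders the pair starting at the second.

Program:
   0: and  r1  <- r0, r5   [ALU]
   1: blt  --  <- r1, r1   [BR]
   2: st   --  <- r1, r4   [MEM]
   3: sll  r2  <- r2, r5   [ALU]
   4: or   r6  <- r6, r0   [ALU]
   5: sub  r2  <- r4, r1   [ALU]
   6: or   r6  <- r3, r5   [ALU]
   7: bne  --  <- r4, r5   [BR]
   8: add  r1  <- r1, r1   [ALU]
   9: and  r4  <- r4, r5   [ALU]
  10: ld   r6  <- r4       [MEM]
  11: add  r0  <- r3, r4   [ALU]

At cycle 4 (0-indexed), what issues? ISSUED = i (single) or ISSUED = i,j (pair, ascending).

ISSUED = 6,7

[0] i0  and  -- RAW r1
[1] i1  blt  -- no-port BR/MEM
[2] i2+i3  st/sll  -- pair
[3] i4+i5  or/sub  -- pair
[4] i6+i7  or/bne  -- pair
[5] i8+i9  add/and  -- pair
[6] i10+i11  ld/add  -- pair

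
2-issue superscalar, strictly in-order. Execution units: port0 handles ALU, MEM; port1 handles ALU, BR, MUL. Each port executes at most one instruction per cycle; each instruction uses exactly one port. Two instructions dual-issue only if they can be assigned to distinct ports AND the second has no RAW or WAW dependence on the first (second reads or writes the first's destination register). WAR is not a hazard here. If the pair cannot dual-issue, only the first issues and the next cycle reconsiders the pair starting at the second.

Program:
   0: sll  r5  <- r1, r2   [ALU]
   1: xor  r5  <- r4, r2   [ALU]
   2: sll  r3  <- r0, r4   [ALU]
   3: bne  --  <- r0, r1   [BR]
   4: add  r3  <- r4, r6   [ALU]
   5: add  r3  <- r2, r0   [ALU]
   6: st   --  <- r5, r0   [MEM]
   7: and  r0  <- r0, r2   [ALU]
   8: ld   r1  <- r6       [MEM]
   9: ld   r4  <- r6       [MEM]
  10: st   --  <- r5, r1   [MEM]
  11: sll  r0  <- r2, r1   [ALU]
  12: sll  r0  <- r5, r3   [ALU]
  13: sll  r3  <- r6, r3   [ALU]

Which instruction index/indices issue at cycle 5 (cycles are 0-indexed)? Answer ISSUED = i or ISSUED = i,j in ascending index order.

#0 head=0: sll.ALU i0 WAW r5
#1 head=1: xor.ALU/sll.ALU i1&i2 2-wide
#2 head=3: bne.BR/add.ALU i3&i4 2-wide
#3 head=5: add.ALU/st.MEM i5&i6 2-wide
#4 head=7: and.ALU/ld.MEM i7&i8 2-wide
#5 head=9: ld.MEM i9 no-port MEM/MEM
#6 head=10: st.MEM/sll.ALU i10&i11 2-wide
#7 head=12: sll.ALU/sll.ALU i12&i13 2-wide

ISSUED = 9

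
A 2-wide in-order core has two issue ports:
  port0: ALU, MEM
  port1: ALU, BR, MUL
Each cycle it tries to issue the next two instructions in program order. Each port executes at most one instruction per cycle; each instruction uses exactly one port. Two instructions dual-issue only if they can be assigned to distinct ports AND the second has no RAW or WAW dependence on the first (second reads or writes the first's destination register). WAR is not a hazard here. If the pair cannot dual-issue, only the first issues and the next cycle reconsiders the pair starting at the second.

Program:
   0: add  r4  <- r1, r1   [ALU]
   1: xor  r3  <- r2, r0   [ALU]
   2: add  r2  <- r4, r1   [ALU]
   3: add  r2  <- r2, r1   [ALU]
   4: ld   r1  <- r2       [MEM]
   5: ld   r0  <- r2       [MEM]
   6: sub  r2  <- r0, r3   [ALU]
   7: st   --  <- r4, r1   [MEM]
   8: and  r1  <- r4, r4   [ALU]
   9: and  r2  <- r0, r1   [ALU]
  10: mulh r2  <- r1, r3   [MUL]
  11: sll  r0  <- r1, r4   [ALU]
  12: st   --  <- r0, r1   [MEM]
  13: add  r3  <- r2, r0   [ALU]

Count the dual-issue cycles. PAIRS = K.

PAIRS = 4

t=0 i0,i1:add.ALU xor.ALU ; dual
t=1 i2:add.ALU ; RAW+WAW r2
t=2 i3:add.ALU ; RAW r2
t=3 i4:ld.MEM ; no-port MEM/MEM
t=4 i5:ld.MEM ; RAW r0
t=5 i6,i7:sub.ALU st.MEM ; dual
t=6 i8:and.ALU ; RAW r1
t=7 i9:and.ALU ; WAW r2
t=8 i10,i11:mulh.MUL sll.ALU ; dual
t=9 i12,i13:st.MEM add.ALU ; dual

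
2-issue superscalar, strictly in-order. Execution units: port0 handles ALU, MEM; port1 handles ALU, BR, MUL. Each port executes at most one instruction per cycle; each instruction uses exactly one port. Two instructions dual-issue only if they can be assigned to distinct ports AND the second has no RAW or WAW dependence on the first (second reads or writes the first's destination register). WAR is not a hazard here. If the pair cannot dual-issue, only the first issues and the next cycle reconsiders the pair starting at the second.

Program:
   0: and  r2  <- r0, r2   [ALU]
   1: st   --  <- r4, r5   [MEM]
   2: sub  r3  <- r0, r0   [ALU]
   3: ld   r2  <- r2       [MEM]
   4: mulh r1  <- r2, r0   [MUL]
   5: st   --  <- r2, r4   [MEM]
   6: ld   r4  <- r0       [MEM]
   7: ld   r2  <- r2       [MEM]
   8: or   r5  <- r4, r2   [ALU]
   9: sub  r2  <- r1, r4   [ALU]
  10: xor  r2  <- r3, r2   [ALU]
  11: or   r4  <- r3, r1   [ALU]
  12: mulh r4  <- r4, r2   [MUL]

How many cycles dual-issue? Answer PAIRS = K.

PAIRS = 5

0. and/st @i0&i1  | pair
1. sub/ld @i2&i3  | pair
2. mulh/st @i4&i5  | pair
3. ld @i6  | no-port MEM/MEM
4. ld @i7  | RAW r2
5. or/sub @i8&i9  | pair
6. xor/or @i10&i11  | pair
7. mulh @i12  | tail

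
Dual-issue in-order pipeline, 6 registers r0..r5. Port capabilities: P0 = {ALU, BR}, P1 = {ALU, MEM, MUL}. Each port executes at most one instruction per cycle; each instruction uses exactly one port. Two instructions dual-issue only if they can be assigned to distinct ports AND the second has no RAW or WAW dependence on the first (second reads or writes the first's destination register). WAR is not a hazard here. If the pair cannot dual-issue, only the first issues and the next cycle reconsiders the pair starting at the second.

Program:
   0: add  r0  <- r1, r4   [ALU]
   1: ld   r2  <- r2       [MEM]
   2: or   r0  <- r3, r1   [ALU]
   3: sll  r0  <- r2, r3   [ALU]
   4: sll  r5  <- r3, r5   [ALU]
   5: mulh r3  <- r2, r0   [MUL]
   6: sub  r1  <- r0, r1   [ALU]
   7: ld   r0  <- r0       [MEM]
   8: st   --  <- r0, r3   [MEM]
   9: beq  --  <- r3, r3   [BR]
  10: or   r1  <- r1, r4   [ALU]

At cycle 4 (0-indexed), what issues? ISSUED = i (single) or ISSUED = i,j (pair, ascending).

ISSUED = 7

[0] i0,i1  add/ld  -- pair
[1] i2  or  -- WAW r0
[2] i3,i4  sll/sll  -- pair
[3] i5,i6  mulh/sub  -- pair
[4] i7  ld  -- no-port MEM/MEM
[5] i8,i9  st/beq  -- pair
[6] i10  or  -- tail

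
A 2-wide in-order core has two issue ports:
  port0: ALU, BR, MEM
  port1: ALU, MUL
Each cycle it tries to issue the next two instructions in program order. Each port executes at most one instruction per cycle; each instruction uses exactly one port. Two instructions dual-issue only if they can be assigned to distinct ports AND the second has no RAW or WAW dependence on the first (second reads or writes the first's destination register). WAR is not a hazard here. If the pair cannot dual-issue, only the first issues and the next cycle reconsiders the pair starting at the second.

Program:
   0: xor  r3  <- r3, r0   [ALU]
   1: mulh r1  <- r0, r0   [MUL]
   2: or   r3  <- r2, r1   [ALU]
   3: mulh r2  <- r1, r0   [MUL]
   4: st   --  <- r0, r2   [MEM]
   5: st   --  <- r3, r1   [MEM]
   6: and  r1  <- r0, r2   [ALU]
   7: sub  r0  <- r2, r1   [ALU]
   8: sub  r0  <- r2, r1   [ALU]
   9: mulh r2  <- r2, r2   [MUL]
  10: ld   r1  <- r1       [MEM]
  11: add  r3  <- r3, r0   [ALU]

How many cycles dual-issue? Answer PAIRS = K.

0. xor mulh @i0/i1  | 2-wide
1. or mulh @i2/i3  | 2-wide
2. st @i4  | no-port MEM/MEM
3. st and @i5/i6  | 2-wide
4. sub @i7  | WAW r0
5. sub mulh @i8/i9  | 2-wide
6. ld add @i10/i11  | 2-wide

PAIRS = 5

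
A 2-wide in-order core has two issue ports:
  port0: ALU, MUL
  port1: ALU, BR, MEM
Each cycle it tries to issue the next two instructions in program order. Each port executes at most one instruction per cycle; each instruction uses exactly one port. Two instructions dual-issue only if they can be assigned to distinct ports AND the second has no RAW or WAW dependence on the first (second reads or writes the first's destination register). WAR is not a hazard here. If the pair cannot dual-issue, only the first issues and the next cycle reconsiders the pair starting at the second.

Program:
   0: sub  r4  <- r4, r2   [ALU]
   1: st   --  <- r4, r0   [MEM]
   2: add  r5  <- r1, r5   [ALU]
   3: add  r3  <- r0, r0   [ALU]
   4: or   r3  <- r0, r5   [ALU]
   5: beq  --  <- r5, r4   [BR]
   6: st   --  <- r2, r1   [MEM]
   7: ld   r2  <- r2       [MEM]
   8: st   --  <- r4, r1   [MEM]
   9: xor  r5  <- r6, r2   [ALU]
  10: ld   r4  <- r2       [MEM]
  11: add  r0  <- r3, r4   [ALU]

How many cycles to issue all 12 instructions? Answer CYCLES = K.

  cy0 -> i0 (sub) RAW r4
  cy1 -> i1+i2 (st/add) 2-wide
  cy2 -> i3 (add) WAW r3
  cy3 -> i4+i5 (or/beq) 2-wide
  cy4 -> i6 (st) no-port MEM/MEM
  cy5 -> i7 (ld) no-port MEM/MEM
  cy6 -> i8+i9 (st/xor) 2-wide
  cy7 -> i10 (ld) RAW r4
  cy8 -> i11 (add) tail

CYCLES = 9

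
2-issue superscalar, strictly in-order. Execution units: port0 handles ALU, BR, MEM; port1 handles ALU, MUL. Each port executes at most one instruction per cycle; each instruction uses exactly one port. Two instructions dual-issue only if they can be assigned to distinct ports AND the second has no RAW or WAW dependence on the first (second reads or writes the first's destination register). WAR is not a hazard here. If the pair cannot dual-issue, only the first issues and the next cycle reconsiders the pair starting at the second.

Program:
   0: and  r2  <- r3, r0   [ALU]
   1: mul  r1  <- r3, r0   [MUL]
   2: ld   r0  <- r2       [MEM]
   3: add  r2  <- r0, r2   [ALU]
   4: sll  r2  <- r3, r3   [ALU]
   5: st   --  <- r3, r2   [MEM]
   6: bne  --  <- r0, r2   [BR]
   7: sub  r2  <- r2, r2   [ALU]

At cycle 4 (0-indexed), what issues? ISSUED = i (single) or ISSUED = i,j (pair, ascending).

ISSUED = 5

  cy0 -> i0&i1 (and.ALU;mul.MUL) pair
  cy1 -> i2 (ld.MEM) RAW r0
  cy2 -> i3 (add.ALU) WAW r2
  cy3 -> i4 (sll.ALU) RAW r2
  cy4 -> i5 (st.MEM) no-port MEM/BR
  cy5 -> i6&i7 (bne.BR;sub.ALU) pair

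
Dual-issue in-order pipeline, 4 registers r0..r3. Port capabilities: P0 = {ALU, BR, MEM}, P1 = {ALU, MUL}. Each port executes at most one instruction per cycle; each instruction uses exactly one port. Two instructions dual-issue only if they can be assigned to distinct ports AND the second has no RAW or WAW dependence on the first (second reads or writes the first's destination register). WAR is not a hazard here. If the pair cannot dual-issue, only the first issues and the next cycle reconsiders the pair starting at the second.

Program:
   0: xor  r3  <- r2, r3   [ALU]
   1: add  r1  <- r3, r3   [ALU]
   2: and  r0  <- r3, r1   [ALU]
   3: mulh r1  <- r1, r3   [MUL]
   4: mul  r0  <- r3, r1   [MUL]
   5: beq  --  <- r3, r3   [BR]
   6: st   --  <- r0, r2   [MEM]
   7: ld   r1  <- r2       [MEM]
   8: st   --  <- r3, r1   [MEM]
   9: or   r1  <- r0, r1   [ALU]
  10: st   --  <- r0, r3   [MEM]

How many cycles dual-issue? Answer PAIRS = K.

[0] i0  xor.ALU  -- RAW r3
[1] i1  add.ALU  -- RAW r1
[2] i2+i3  and.ALU/mulh.MUL  -- 2-wide
[3] i4+i5  mul.MUL/beq.BR  -- 2-wide
[4] i6  st.MEM  -- no-port MEM/MEM
[5] i7  ld.MEM  -- no-port MEM/MEM
[6] i8+i9  st.MEM/or.ALU  -- 2-wide
[7] i10  st.MEM  -- tail

PAIRS = 3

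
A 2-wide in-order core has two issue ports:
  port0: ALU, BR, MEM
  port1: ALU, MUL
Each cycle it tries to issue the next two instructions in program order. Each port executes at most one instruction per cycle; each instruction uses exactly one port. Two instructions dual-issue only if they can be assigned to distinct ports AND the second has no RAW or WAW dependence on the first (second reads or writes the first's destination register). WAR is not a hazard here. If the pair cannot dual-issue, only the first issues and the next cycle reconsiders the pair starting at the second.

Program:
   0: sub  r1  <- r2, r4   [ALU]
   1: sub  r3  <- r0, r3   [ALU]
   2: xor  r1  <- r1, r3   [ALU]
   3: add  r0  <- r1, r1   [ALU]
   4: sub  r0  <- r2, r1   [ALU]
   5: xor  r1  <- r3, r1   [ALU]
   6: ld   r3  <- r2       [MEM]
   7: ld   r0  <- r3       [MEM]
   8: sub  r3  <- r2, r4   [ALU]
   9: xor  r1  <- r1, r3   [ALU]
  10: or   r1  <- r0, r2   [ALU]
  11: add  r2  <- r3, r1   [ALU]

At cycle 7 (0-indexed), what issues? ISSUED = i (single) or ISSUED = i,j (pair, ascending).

ISSUED = 10

0. sub+sub @i0,i1  | 2-wide
1. xor @i2  | RAW r1
2. add @i3  | WAW r0
3. sub+xor @i4,i5  | 2-wide
4. ld @i6  | no-port MEM/MEM
5. ld+sub @i7,i8  | 2-wide
6. xor @i9  | WAW r1
7. or @i10  | RAW r1
8. add @i11  | tail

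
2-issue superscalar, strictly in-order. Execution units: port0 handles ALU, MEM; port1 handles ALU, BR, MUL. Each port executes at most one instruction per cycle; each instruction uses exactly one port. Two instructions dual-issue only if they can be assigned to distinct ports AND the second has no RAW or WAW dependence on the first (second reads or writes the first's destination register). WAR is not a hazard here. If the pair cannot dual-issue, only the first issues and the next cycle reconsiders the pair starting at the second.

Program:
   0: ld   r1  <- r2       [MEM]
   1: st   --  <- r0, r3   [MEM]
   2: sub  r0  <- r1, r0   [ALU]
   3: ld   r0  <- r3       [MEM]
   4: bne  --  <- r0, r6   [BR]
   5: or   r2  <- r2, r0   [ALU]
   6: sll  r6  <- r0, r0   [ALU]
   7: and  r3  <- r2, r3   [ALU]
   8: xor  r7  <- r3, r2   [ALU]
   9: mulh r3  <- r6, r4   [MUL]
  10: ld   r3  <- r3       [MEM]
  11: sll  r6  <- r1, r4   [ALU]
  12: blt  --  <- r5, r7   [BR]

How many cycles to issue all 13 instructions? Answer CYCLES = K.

CYCLES = 8

#0 head=0: ld i0 no-port MEM/MEM
#1 head=1: st/sub i1+i2 dual
#2 head=3: ld i3 RAW r0
#3 head=4: bne/or i4+i5 dual
#4 head=6: sll/and i6+i7 dual
#5 head=8: xor/mulh i8+i9 dual
#6 head=10: ld/sll i10+i11 dual
#7 head=12: blt i12 tail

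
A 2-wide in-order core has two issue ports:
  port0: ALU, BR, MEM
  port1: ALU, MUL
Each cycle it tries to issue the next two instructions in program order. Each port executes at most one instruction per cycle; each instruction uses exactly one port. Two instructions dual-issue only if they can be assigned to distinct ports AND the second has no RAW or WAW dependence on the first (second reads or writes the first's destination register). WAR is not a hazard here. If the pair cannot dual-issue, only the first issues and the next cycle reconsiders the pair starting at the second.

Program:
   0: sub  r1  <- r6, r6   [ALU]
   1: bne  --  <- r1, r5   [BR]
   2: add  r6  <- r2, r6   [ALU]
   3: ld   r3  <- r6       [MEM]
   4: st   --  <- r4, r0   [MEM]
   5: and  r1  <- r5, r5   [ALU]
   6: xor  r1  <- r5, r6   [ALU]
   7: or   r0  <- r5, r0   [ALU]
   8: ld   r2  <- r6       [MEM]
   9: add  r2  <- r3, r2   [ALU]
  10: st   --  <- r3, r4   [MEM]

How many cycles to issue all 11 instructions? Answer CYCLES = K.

CYCLES = 7

t=0 i0:sub.ALU ; RAW r1
t=1 i1,i2:bne.BR+add.ALU ; 2-wide
t=2 i3:ld.MEM ; no-port MEM/MEM
t=3 i4,i5:st.MEM+and.ALU ; 2-wide
t=4 i6,i7:xor.ALU+or.ALU ; 2-wide
t=5 i8:ld.MEM ; RAW+WAW r2
t=6 i9,i10:add.ALU+st.MEM ; 2-wide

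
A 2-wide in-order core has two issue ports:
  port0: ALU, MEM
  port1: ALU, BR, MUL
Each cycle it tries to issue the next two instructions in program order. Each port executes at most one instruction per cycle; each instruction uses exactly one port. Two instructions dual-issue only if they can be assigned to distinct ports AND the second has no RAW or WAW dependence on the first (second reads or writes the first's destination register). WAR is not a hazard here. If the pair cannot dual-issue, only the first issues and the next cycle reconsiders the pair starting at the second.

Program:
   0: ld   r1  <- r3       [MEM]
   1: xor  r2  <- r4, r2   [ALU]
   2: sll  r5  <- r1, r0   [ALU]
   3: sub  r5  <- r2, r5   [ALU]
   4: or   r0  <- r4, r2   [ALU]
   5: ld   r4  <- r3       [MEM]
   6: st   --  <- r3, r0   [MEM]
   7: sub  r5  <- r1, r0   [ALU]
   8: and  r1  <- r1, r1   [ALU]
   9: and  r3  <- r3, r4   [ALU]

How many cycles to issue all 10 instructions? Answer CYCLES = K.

CYCLES = 6

  cy0 -> i0&i1 (ld.MEM;xor.ALU) dual
  cy1 -> i2 (sll.ALU) RAW+WAW r5
  cy2 -> i3&i4 (sub.ALU;or.ALU) dual
  cy3 -> i5 (ld.MEM) no-port MEM/MEM
  cy4 -> i6&i7 (st.MEM;sub.ALU) dual
  cy5 -> i8&i9 (and.ALU;and.ALU) dual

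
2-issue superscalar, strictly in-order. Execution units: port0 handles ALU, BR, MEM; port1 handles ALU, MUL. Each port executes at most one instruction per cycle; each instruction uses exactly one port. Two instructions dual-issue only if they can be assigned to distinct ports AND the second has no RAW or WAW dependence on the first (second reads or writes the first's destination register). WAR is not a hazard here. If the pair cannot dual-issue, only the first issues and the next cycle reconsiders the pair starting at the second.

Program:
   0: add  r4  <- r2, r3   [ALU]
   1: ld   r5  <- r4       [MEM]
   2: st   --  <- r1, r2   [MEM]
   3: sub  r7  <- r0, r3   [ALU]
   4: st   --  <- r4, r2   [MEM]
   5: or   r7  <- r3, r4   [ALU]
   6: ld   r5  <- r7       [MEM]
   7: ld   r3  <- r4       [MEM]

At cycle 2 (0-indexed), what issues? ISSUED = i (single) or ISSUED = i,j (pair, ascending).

  cy0 -> i0 (add.ALU) RAW r4
  cy1 -> i1 (ld.MEM) no-port MEM/MEM
  cy2 -> i2,i3 (st.MEM/sub.ALU) dual
  cy3 -> i4,i5 (st.MEM/or.ALU) dual
  cy4 -> i6 (ld.MEM) no-port MEM/MEM
  cy5 -> i7 (ld.MEM) tail

ISSUED = 2,3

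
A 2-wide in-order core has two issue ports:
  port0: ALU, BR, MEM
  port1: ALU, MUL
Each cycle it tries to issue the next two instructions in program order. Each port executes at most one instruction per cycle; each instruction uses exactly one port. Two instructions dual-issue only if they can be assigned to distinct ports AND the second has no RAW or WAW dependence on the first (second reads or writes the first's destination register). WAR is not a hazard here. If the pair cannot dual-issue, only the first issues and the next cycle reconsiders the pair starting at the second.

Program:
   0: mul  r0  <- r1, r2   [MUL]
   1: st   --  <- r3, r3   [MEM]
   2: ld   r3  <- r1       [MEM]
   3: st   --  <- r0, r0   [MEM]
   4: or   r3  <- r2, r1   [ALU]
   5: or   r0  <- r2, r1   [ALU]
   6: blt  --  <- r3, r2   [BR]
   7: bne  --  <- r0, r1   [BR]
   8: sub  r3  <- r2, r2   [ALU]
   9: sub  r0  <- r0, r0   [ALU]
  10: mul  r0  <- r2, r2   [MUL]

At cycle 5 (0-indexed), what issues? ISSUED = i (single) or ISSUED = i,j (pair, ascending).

ISSUED = 9

c0: i0,i1 mul.MUL st.MEM  pair
c1: i2 ld.MEM  no-port MEM/MEM
c2: i3,i4 st.MEM or.ALU  pair
c3: i5,i6 or.ALU blt.BR  pair
c4: i7,i8 bne.BR sub.ALU  pair
c5: i9 sub.ALU  WAW r0
c6: i10 mul.MUL  tail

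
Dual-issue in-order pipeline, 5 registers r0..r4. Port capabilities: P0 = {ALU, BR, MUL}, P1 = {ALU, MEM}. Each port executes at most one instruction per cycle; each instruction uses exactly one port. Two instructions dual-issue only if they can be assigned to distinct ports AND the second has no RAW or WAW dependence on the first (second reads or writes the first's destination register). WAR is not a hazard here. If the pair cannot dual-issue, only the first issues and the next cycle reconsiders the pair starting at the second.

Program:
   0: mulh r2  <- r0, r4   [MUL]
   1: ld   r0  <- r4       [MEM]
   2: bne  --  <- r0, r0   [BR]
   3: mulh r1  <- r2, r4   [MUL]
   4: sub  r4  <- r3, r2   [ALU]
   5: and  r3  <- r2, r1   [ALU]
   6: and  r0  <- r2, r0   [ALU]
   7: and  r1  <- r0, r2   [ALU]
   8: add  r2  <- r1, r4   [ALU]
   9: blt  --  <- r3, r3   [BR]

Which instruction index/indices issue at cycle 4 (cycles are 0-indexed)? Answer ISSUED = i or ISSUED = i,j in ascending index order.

ISSUED = 7

[0] i0&i1  mulh/ld  -- pair
[1] i2  bne  -- no-port BR/MUL
[2] i3&i4  mulh/sub  -- pair
[3] i5&i6  and/and  -- pair
[4] i7  and  -- RAW r1
[5] i8&i9  add/blt  -- pair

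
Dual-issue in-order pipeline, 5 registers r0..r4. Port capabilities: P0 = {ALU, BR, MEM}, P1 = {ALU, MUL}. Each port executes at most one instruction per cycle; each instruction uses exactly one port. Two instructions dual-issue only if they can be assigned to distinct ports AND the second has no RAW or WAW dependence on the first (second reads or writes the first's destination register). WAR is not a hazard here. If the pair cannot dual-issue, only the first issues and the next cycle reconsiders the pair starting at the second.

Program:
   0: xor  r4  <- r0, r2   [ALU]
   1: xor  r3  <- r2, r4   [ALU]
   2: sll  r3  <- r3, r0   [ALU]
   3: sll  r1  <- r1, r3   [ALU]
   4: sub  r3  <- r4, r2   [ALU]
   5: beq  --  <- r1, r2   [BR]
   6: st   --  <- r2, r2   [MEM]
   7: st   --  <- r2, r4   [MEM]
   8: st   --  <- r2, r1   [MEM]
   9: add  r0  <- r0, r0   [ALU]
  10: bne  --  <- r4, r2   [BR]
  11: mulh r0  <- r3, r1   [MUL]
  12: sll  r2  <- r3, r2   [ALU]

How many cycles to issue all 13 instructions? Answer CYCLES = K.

c0: i0 xor.ALU  RAW r4
c1: i1 xor.ALU  RAW+WAW r3
c2: i2 sll.ALU  RAW r3
c3: i3,i4 sll.ALU sub.ALU  dual
c4: i5 beq.BR  no-port BR/MEM
c5: i6 st.MEM  no-port MEM/MEM
c6: i7 st.MEM  no-port MEM/MEM
c7: i8,i9 st.MEM add.ALU  dual
c8: i10,i11 bne.BR mulh.MUL  dual
c9: i12 sll.ALU  tail

CYCLES = 10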